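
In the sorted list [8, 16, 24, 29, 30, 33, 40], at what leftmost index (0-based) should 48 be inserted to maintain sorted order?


List is sorted: [8, 16, 24, 29, 30, 33, 40]
We need the leftmost position where 48 can be inserted, i.e. the first index whose element is >= 48 (or the end of the list if none is).
Binary search with low=0, high=7 (0-based indices):
  low=0, high=7, mid=3: a[3]=29 < 48, so low = 4
  low=4, high=7, mid=5: a[5]=33 < 48, so low = 6
  low=6, high=7, mid=6: a[6]=40 < 48, so low = 7
Now low = high = 7, so the insertion index is 7.
Final answer: 7


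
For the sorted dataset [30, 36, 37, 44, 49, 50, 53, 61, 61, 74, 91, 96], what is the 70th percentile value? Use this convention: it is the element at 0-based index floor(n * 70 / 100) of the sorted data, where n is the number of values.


The dataset has n = 12 elements.
Index = floor(12 * 70 / 100) = floor(840 / 100) = floor(8.4) = 8
Counting from index 0 in the sorted data, the element at index 8 is 61.
Final answer: 61


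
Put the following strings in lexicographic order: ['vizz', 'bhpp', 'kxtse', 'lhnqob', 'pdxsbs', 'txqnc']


Compare strings character by character (the first differing letter decides):
  'bhpp' < 'kxtse' since 'b' < 'k' at position 1
  'kxtse' < 'lhnqob' since 'k' < 'l' at position 1
  'lhnqob' < 'pdxsbs' since 'l' < 'p' at position 1
  'pdxsbs' < 'txqnc' since 'p' < 't' at position 1
  'txqnc' < 'vizz' since 't' < 'v' at position 1
Chaining these comparisons gives the alphabetical order.
Final answer: ['bhpp', 'kxtse', 'lhnqob', 'pdxsbs', 'txqnc', 'vizz']


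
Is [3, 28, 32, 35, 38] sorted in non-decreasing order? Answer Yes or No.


Check consecutive pairs:
  3 <= 28? True
  28 <= 32? True
  32 <= 35? True
  35 <= 38? True
Every consecutive pair is in order, so the list is non-decreasing.
Final answer: Yes


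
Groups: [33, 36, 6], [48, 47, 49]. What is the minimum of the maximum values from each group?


Find max of each group:
  Group 1: [33, 36, 6] -> max = 36
  Group 2: [48, 47, 49] -> max = 49
Maxes: [36, 49]
Minimum of maxes = 36
Final answer: 36


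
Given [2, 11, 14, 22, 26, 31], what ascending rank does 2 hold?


Sort ascending: [2, 11, 14, 22, 26, 31]
Find 2 in the sorted list.
2 is at position 1 (1-indexed).
Final answer: 1


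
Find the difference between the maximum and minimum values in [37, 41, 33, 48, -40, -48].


Maximum value: 48
Minimum value: -48
Range = 48 - (-48) = 96
Final answer: 96


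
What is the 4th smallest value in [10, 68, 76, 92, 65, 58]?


Sort ascending: [10, 58, 65, 68, 76, 92]
The 4th element (1-indexed) is at index 3.
Value = 68
Final answer: 68


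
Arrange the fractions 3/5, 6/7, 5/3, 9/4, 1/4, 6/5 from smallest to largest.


Convert to decimal for comparison:
  3/5 = 0.6
  6/7 = 0.8571
  5/3 = 1.6667
  9/4 = 2.25
  1/4 = 0.25
  6/5 = 1.2
Decimals in increasing order: 0.25 < 0.6 < 0.8571 < 1.2 < 1.6667 < 2.25
Writing each back as its fraction gives the sorted order.
Final answer: 1/4, 3/5, 6/7, 6/5, 5/3, 9/4


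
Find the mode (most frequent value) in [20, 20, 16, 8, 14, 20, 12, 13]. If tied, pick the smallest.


Count the frequency of each value:
  8 appears 1 time(s)
  12 appears 1 time(s)
  13 appears 1 time(s)
  14 appears 1 time(s)
  16 appears 1 time(s)
  20 appears 3 time(s)
Maximum frequency is 3.
Only 20 reaches that frequency, so it is the mode.
Final answer: 20


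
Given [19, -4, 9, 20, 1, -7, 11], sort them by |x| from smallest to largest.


Compute absolute values:
  |19| = 19
  |-4| = 4
  |9| = 9
  |20| = 20
  |1| = 1
  |-7| = 7
  |11| = 11
Absolute values in increasing order: 1 < 4 < 7 < 9 < 11 < 19 < 20
Listing the original numbers in that order gives the answer.
Final answer: [1, -4, -7, 9, 11, 19, 20]


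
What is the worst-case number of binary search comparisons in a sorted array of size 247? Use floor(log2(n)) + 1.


Binary search halves the search space each step.
Maximum comparisons = floor(log2(247)) + 1
log2(247) = 7.9484
floor(log2(247)) = 7, so 7 + 1 = 8
Final answer: 8


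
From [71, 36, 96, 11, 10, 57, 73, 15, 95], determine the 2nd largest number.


Sort descending: [96, 95, 73, 71, 57, 36, 15, 11, 10]
The 2nd element (1-indexed) is at index 1.
Value = 95
Final answer: 95


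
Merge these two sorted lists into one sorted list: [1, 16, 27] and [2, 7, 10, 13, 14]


List A: [1, 16, 27]
List B: [2, 7, 10, 13, 14]
Repeatedly compare the front elements and take the smaller:
  1 vs 2 -> take 1
  16 vs 2 -> take 2
  16 vs 7 -> take 7
  16 vs 10 -> take 10
  16 vs 13 -> take 13
  16 vs 14 -> take 14
  B is exhausted; append the rest of A: [16, 27]
Final answer: [1, 2, 7, 10, 13, 14, 16, 27]


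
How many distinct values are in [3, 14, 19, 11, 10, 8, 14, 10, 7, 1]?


List all unique values:
Distinct values: [1, 3, 7, 8, 10, 11, 14, 19]
Count = 8
Final answer: 8


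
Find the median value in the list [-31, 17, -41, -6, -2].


First, sort the list: [-41, -31, -6, -2, 17]
The list has 5 elements (odd count).
The middle index is 2 (0-based), and the element there is -6.
Final answer: -6


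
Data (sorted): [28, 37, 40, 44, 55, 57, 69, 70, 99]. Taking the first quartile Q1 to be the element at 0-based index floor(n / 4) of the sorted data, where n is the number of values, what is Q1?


The list has n = 9 elements.
Q1 index = floor(9 / 4) = floor(2.25) = 2
Counting from index 0 in the sorted data, the element at index 2 is 40.
Final answer: 40


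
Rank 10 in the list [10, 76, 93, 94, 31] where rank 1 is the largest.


Sort descending: [94, 93, 76, 31, 10]
Find 10 in the sorted list.
10 is at position 5.
Final answer: 5


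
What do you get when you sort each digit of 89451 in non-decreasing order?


The number 89451 has digits: 8, 9, 4, 5, 1
Sorted: 1, 4, 5, 8, 9
Joining the sorted digits gives the result.
Final answer: 14589


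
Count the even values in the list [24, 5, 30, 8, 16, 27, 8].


Check each element:
  24 is even
  5 is odd
  30 is even
  8 is even
  16 is even
  27 is odd
  8 is even
Evens: [24, 30, 8, 16, 8]
Count of evens = 5
Final answer: 5


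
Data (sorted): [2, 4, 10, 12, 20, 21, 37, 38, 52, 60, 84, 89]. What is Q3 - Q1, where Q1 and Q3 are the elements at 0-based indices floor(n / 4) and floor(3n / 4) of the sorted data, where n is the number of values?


The data has n = 12 elements.
Q1 index = floor(12 / 4) = floor(3) = 3; Q3 index = floor(3 * 12 / 4) = floor(9) = 9
Q1 = element at index 3 = 12
Q3 = element at index 9 = 60
IQR = 60 - 12 = 48
Final answer: 48


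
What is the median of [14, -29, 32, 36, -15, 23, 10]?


First, sort the list: [-29, -15, 10, 14, 23, 32, 36]
The list has 7 elements (odd count).
The middle index is 3 (0-based), and the element there is 14.
Final answer: 14


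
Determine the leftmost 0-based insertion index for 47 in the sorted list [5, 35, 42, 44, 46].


List is sorted: [5, 35, 42, 44, 46]
We need the leftmost position where 47 can be inserted, i.e. the first index whose element is >= 47 (or the end of the list if none is).
Binary search with low=0, high=5 (0-based indices):
  low=0, high=5, mid=2: a[2]=42 < 47, so low = 3
  low=3, high=5, mid=4: a[4]=46 < 47, so low = 5
Now low = high = 5, so the insertion index is 5.
Final answer: 5


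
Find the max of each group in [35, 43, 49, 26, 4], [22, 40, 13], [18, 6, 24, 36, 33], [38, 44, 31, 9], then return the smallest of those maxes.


Find max of each group:
  Group 1: [35, 43, 49, 26, 4] -> max = 49
  Group 2: [22, 40, 13] -> max = 40
  Group 3: [18, 6, 24, 36, 33] -> max = 36
  Group 4: [38, 44, 31, 9] -> max = 44
Maxes: [49, 40, 36, 44]
Minimum of maxes = 36
Final answer: 36


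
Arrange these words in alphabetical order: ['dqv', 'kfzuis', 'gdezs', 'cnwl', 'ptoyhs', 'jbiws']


Compare strings character by character (the first differing letter decides):
  'cnwl' < 'dqv' since 'c' < 'd' at position 1
  'dqv' < 'gdezs' since 'd' < 'g' at position 1
  'gdezs' < 'jbiws' since 'g' < 'j' at position 1
  'jbiws' < 'kfzuis' since 'j' < 'k' at position 1
  'kfzuis' < 'ptoyhs' since 'k' < 'p' at position 1
Chaining these comparisons gives the alphabetical order.
Final answer: ['cnwl', 'dqv', 'gdezs', 'jbiws', 'kfzuis', 'ptoyhs']


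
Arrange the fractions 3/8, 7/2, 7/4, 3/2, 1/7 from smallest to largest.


Convert to decimal for comparison:
  3/8 = 0.375
  7/2 = 3.5
  7/4 = 1.75
  3/2 = 1.5
  1/7 = 0.1429
Decimals in increasing order: 0.1429 < 0.375 < 1.5 < 1.75 < 3.5
Writing each back as its fraction gives the sorted order.
Final answer: 1/7, 3/8, 3/2, 7/4, 7/2


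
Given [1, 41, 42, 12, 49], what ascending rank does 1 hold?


Sort ascending: [1, 12, 41, 42, 49]
Find 1 in the sorted list.
1 is at position 1 (1-indexed).
Final answer: 1


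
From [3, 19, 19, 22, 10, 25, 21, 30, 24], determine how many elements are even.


Check each element:
  3 is odd
  19 is odd
  19 is odd
  22 is even
  10 is even
  25 is odd
  21 is odd
  30 is even
  24 is even
Evens: [22, 10, 30, 24]
Count of evens = 4
Final answer: 4


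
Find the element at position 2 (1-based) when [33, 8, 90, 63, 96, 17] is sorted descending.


Sort descending: [96, 90, 63, 33, 17, 8]
The 2nd element (1-indexed) is at index 1.
Value = 90
Final answer: 90


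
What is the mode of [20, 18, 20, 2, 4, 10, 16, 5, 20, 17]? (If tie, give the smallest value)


Count the frequency of each value:
  2 appears 1 time(s)
  4 appears 1 time(s)
  5 appears 1 time(s)
  10 appears 1 time(s)
  16 appears 1 time(s)
  17 appears 1 time(s)
  18 appears 1 time(s)
  20 appears 3 time(s)
Maximum frequency is 3.
Only 20 reaches that frequency, so it is the mode.
Final answer: 20


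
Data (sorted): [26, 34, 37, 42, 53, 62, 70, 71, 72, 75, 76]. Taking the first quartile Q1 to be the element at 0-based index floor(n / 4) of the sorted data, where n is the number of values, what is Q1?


The list has n = 11 elements.
Q1 index = floor(11 / 4) = floor(2.75) = 2
Counting from index 0 in the sorted data, the element at index 2 is 37.
Final answer: 37


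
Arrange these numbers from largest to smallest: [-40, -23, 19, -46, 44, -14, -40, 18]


Original list: [-40, -23, 19, -46, 44, -14, -40, 18]
Repeatedly take the largest remaining element:
  Remaining [-40, -23, 19, -46, 44, -14, -40, 18] -> largest is 44
  Remaining [-40, -23, 19, -46, -14, -40, 18] -> largest is 19
  Remaining [-40, -23, -46, -14, -40, 18] -> largest is 18
  Remaining [-40, -23, -46, -14, -40] -> largest is -14
  Remaining [-40, -23, -46, -40] -> largest is -23
  Remaining [-40, -46, -40] -> largest is -40
  Remaining [-46, -40] -> largest is -40
  Remaining [-46] -> largest is -46
Collecting the picks in order gives the descending list.
Final answer: [44, 19, 18, -14, -23, -40, -40, -46]


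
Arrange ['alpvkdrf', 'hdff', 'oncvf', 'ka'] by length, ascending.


Compute lengths:
  'alpvkdrf' has length 8
  'hdff' has length 4
  'oncvf' has length 5
  'ka' has length 2
Lengths in increasing order: 2 < 4 < 5 < 8
Listing the words in that order gives the answer.
Final answer: ['ka', 'hdff', 'oncvf', 'alpvkdrf']


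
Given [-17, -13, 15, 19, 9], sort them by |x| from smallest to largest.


Compute absolute values:
  |-17| = 17
  |-13| = 13
  |15| = 15
  |19| = 19
  |9| = 9
Absolute values in increasing order: 9 < 13 < 15 < 17 < 19
Listing the original numbers in that order gives the answer.
Final answer: [9, -13, 15, -17, 19]


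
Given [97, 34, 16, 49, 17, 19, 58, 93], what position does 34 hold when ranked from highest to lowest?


Sort descending: [97, 93, 58, 49, 34, 19, 17, 16]
Find 34 in the sorted list.
34 is at position 5.
Final answer: 5


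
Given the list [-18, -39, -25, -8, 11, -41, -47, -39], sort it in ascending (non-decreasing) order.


Original list: [-18, -39, -25, -8, 11, -41, -47, -39]
Repeatedly take the smallest remaining element:
  Remaining [-18, -39, -25, -8, 11, -41, -47, -39] -> smallest is -47
  Remaining [-18, -39, -25, -8, 11, -41, -39] -> smallest is -41
  Remaining [-18, -39, -25, -8, 11, -39] -> smallest is -39
  Remaining [-18, -25, -8, 11, -39] -> smallest is -39
  Remaining [-18, -25, -8, 11] -> smallest is -25
  Remaining [-18, -8, 11] -> smallest is -18
  Remaining [-8, 11] -> smallest is -8
  Remaining [11] -> smallest is 11
Collecting the picks in order gives the sorted list.
Final answer: [-47, -41, -39, -39, -25, -18, -8, 11]


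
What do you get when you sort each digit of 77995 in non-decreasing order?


The number 77995 has digits: 7, 7, 9, 9, 5
Sorted: 5, 7, 7, 9, 9
Joining the sorted digits gives the result.
Final answer: 57799


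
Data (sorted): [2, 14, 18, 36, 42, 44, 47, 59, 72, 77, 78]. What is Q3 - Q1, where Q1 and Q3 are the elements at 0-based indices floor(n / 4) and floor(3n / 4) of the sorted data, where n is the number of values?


The data has n = 11 elements.
Q1 index = floor(11 / 4) = floor(2.75) = 2; Q3 index = floor(3 * 11 / 4) = floor(8.25) = 8
Q1 = element at index 2 = 18
Q3 = element at index 8 = 72
IQR = 72 - 18 = 54
Final answer: 54


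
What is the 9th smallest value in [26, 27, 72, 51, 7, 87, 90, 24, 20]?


Sort ascending: [7, 20, 24, 26, 27, 51, 72, 87, 90]
The 9th element (1-indexed) is at index 8.
Value = 90
Final answer: 90


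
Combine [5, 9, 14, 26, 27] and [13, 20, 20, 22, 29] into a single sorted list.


List A: [5, 9, 14, 26, 27]
List B: [13, 20, 20, 22, 29]
Repeatedly compare the front elements and take the smaller:
  5 vs 13 -> take 5
  9 vs 13 -> take 9
  14 vs 13 -> take 13
  14 vs 20 -> take 14
  26 vs 20 -> take 20
  26 vs 20 -> take 20
  26 vs 22 -> take 22
  26 vs 29 -> take 26
  27 vs 29 -> take 27
  A is exhausted; append the rest of B: [29]
Final answer: [5, 9, 13, 14, 20, 20, 22, 26, 27, 29]


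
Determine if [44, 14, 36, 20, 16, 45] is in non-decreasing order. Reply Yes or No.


Check consecutive pairs:
  44 <= 14? False
  14 <= 36? True
  36 <= 20? False
  20 <= 16? False
  16 <= 45? True
3 consecutive pair(s) are out of order, so the list is not sorted.
Final answer: No


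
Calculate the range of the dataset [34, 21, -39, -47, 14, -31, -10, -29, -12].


Maximum value: 34
Minimum value: -47
Range = 34 - (-47) = 81
Final answer: 81


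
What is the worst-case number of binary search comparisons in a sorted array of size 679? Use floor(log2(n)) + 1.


Binary search halves the search space each step.
Maximum comparisons = floor(log2(679)) + 1
log2(679) = 9.4073
floor(log2(679)) = 9, so 9 + 1 = 10
Final answer: 10


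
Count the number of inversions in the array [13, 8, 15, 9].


For each element, count the later elements that are smaller than it:
  13 (index 0): smaller elements after it = [8, 9] -> 2
  8 (index 1): smaller elements after it = [] -> 0
  15 (index 2): smaller elements after it = [9] -> 1
Total inversions = 2 + 0 + 1 = 3
Final answer: 3


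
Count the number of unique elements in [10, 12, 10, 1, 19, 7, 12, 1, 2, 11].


List all unique values:
Distinct values: [1, 2, 7, 10, 11, 12, 19]
Count = 7
Final answer: 7


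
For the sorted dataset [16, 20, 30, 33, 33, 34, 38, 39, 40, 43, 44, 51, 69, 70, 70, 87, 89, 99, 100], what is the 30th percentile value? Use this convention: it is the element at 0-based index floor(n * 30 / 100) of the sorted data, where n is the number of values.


The dataset has n = 19 elements.
Index = floor(19 * 30 / 100) = floor(570 / 100) = floor(5.7) = 5
Counting from index 0 in the sorted data, the element at index 5 is 34.
Final answer: 34


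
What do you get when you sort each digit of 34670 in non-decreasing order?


The number 34670 has digits: 3, 4, 6, 7, 0
Sorted: 0, 3, 4, 6, 7
Joining the sorted digits gives the result.
Final answer: 03467


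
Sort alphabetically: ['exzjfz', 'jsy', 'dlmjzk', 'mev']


Compare strings character by character (the first differing letter decides):
  'dlmjzk' < 'exzjfz' since 'd' < 'e' at position 1
  'exzjfz' < 'jsy' since 'e' < 'j' at position 1
  'jsy' < 'mev' since 'j' < 'm' at position 1
Chaining these comparisons gives the alphabetical order.
Final answer: ['dlmjzk', 'exzjfz', 'jsy', 'mev']


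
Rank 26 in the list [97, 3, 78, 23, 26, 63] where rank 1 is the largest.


Sort descending: [97, 78, 63, 26, 23, 3]
Find 26 in the sorted list.
26 is at position 4.
Final answer: 4


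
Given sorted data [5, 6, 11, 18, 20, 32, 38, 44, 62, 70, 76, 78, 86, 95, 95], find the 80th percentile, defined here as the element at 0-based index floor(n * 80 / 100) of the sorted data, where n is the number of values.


The dataset has n = 15 elements.
Index = floor(15 * 80 / 100) = floor(1200 / 100) = floor(12) = 12
Counting from index 0 in the sorted data, the element at index 12 is 86.
Final answer: 86


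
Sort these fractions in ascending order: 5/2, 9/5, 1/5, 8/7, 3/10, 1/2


Convert to decimal for comparison:
  5/2 = 2.5
  9/5 = 1.8
  1/5 = 0.2
  8/7 = 1.1429
  3/10 = 0.3
  1/2 = 0.5
Decimals in increasing order: 0.2 < 0.3 < 0.5 < 1.1429 < 1.8 < 2.5
Writing each back as its fraction gives the sorted order.
Final answer: 1/5, 3/10, 1/2, 8/7, 9/5, 5/2


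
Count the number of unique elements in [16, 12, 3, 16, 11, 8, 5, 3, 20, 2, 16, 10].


List all unique values:
Distinct values: [2, 3, 5, 8, 10, 11, 12, 16, 20]
Count = 9
Final answer: 9


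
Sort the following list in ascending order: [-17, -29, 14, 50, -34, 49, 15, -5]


Original list: [-17, -29, 14, 50, -34, 49, 15, -5]
Repeatedly take the smallest remaining element:
  Remaining [-17, -29, 14, 50, -34, 49, 15, -5] -> smallest is -34
  Remaining [-17, -29, 14, 50, 49, 15, -5] -> smallest is -29
  Remaining [-17, 14, 50, 49, 15, -5] -> smallest is -17
  Remaining [14, 50, 49, 15, -5] -> smallest is -5
  Remaining [14, 50, 49, 15] -> smallest is 14
  Remaining [50, 49, 15] -> smallest is 15
  Remaining [50, 49] -> smallest is 49
  Remaining [50] -> smallest is 50
Collecting the picks in order gives the sorted list.
Final answer: [-34, -29, -17, -5, 14, 15, 49, 50]


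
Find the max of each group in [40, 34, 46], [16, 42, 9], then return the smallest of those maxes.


Find max of each group:
  Group 1: [40, 34, 46] -> max = 46
  Group 2: [16, 42, 9] -> max = 42
Maxes: [46, 42]
Minimum of maxes = 42
Final answer: 42


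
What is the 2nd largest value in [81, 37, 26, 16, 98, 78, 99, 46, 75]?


Sort descending: [99, 98, 81, 78, 75, 46, 37, 26, 16]
The 2nd element (1-indexed) is at index 1.
Value = 98
Final answer: 98


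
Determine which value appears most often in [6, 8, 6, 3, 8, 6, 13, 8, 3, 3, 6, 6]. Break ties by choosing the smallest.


Count the frequency of each value:
  3 appears 3 time(s)
  6 appears 5 time(s)
  8 appears 3 time(s)
  13 appears 1 time(s)
Maximum frequency is 5.
Only 6 reaches that frequency, so it is the mode.
Final answer: 6


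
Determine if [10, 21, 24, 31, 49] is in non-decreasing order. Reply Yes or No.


Check consecutive pairs:
  10 <= 21? True
  21 <= 24? True
  24 <= 31? True
  31 <= 49? True
Every consecutive pair is in order, so the list is non-decreasing.
Final answer: Yes


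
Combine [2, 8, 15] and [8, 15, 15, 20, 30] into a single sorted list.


List A: [2, 8, 15]
List B: [8, 15, 15, 20, 30]
Repeatedly compare the front elements and take the smaller:
  2 vs 8 -> take 2
  8 vs 8 -> take 8
  15 vs 8 -> take 8
  15 vs 15 -> take 15
  A is exhausted; append the rest of B: [15, 15, 20, 30]
Final answer: [2, 8, 8, 15, 15, 15, 20, 30]


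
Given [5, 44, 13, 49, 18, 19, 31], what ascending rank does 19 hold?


Sort ascending: [5, 13, 18, 19, 31, 44, 49]
Find 19 in the sorted list.
19 is at position 4 (1-indexed).
Final answer: 4


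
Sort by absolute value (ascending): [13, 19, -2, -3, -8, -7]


Compute absolute values:
  |13| = 13
  |19| = 19
  |-2| = 2
  |-3| = 3
  |-8| = 8
  |-7| = 7
Absolute values in increasing order: 2 < 3 < 7 < 8 < 13 < 19
Listing the original numbers in that order gives the answer.
Final answer: [-2, -3, -7, -8, 13, 19]


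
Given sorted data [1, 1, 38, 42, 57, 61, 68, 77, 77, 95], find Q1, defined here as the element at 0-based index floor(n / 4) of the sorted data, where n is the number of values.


The list has n = 10 elements.
Q1 index = floor(10 / 4) = floor(2.5) = 2
Counting from index 0 in the sorted data, the element at index 2 is 38.
Final answer: 38


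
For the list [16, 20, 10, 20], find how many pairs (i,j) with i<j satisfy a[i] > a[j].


For each element, count the later elements that are smaller than it:
  16 (index 0): smaller elements after it = [10] -> 1
  20 (index 1): smaller elements after it = [10] -> 1
  10 (index 2): smaller elements after it = [] -> 0
Total inversions = 1 + 1 + 0 = 2
Final answer: 2


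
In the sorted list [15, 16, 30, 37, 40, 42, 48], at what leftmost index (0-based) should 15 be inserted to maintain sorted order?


List is sorted: [15, 16, 30, 37, 40, 42, 48]
We need the leftmost position where 15 can be inserted, i.e. the first index whose element is >= 15 (or the end of the list if none is).
Binary search with low=0, high=7 (0-based indices):
  low=0, high=7, mid=3: a[3]=37 >= 15, so high = 3
  low=0, high=3, mid=1: a[1]=16 >= 15, so high = 1
  low=0, high=1, mid=0: a[0]=15 >= 15, so high = 0
Now low = high = 0, so the insertion index is 0.
Final answer: 0


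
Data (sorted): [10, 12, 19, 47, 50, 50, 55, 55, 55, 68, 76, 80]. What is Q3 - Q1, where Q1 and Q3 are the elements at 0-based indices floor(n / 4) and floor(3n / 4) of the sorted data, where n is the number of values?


The data has n = 12 elements.
Q1 index = floor(12 / 4) = floor(3) = 3; Q3 index = floor(3 * 12 / 4) = floor(9) = 9
Q1 = element at index 3 = 47
Q3 = element at index 9 = 68
IQR = 68 - 47 = 21
Final answer: 21


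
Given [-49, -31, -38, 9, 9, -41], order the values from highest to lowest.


Original list: [-49, -31, -38, 9, 9, -41]
Repeatedly take the largest remaining element:
  Remaining [-49, -31, -38, 9, 9, -41] -> largest is 9
  Remaining [-49, -31, -38, 9, -41] -> largest is 9
  Remaining [-49, -31, -38, -41] -> largest is -31
  Remaining [-49, -38, -41] -> largest is -38
  Remaining [-49, -41] -> largest is -41
  Remaining [-49] -> largest is -49
Collecting the picks in order gives the descending list.
Final answer: [9, 9, -31, -38, -41, -49]


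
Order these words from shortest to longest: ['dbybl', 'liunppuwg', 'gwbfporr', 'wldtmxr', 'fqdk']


Compute lengths:
  'dbybl' has length 5
  'liunppuwg' has length 9
  'gwbfporr' has length 8
  'wldtmxr' has length 7
  'fqdk' has length 4
Lengths in increasing order: 4 < 5 < 7 < 8 < 9
Listing the words in that order gives the answer.
Final answer: ['fqdk', 'dbybl', 'wldtmxr', 'gwbfporr', 'liunppuwg']


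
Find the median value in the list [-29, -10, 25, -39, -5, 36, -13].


First, sort the list: [-39, -29, -13, -10, -5, 25, 36]
The list has 7 elements (odd count).
The middle index is 3 (0-based), and the element there is -10.
Final answer: -10


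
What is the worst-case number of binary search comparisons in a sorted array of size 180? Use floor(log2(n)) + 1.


Binary search halves the search space each step.
Maximum comparisons = floor(log2(180)) + 1
log2(180) = 7.4919
floor(log2(180)) = 7, so 7 + 1 = 8
Final answer: 8


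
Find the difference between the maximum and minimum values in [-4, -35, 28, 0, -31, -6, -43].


Maximum value: 28
Minimum value: -43
Range = 28 - (-43) = 71
Final answer: 71


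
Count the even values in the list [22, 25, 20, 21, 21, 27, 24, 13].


Check each element:
  22 is even
  25 is odd
  20 is even
  21 is odd
  21 is odd
  27 is odd
  24 is even
  13 is odd
Evens: [22, 20, 24]
Count of evens = 3
Final answer: 3


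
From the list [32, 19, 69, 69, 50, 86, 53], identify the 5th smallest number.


Sort ascending: [19, 32, 50, 53, 69, 69, 86]
The 5th element (1-indexed) is at index 4.
Value = 69
Final answer: 69


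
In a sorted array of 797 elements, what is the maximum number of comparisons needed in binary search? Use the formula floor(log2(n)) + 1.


Binary search halves the search space each step.
Maximum comparisons = floor(log2(797)) + 1
log2(797) = 9.6384
floor(log2(797)) = 9, so 9 + 1 = 10
Final answer: 10


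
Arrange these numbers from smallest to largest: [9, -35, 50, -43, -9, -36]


Original list: [9, -35, 50, -43, -9, -36]
Repeatedly take the smallest remaining element:
  Remaining [9, -35, 50, -43, -9, -36] -> smallest is -43
  Remaining [9, -35, 50, -9, -36] -> smallest is -36
  Remaining [9, -35, 50, -9] -> smallest is -35
  Remaining [9, 50, -9] -> smallest is -9
  Remaining [9, 50] -> smallest is 9
  Remaining [50] -> smallest is 50
Collecting the picks in order gives the sorted list.
Final answer: [-43, -36, -35, -9, 9, 50]


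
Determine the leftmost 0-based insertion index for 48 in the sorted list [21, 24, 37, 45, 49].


List is sorted: [21, 24, 37, 45, 49]
We need the leftmost position where 48 can be inserted, i.e. the first index whose element is >= 48 (or the end of the list if none is).
Binary search with low=0, high=5 (0-based indices):
  low=0, high=5, mid=2: a[2]=37 < 48, so low = 3
  low=3, high=5, mid=4: a[4]=49 >= 48, so high = 4
  low=3, high=4, mid=3: a[3]=45 < 48, so low = 4
Now low = high = 4, so the insertion index is 4.
Final answer: 4


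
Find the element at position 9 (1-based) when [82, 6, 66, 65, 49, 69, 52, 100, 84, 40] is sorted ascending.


Sort ascending: [6, 40, 49, 52, 65, 66, 69, 82, 84, 100]
The 9th element (1-indexed) is at index 8.
Value = 84
Final answer: 84


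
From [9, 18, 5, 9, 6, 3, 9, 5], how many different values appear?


List all unique values:
Distinct values: [3, 5, 6, 9, 18]
Count = 5
Final answer: 5


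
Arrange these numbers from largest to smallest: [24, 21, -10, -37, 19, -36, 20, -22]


Original list: [24, 21, -10, -37, 19, -36, 20, -22]
Repeatedly take the largest remaining element:
  Remaining [24, 21, -10, -37, 19, -36, 20, -22] -> largest is 24
  Remaining [21, -10, -37, 19, -36, 20, -22] -> largest is 21
  Remaining [-10, -37, 19, -36, 20, -22] -> largest is 20
  Remaining [-10, -37, 19, -36, -22] -> largest is 19
  Remaining [-10, -37, -36, -22] -> largest is -10
  Remaining [-37, -36, -22] -> largest is -22
  Remaining [-37, -36] -> largest is -36
  Remaining [-37] -> largest is -37
Collecting the picks in order gives the descending list.
Final answer: [24, 21, 20, 19, -10, -22, -36, -37]


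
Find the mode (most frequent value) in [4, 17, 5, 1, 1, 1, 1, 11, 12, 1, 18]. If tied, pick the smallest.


Count the frequency of each value:
  1 appears 5 time(s)
  4 appears 1 time(s)
  5 appears 1 time(s)
  11 appears 1 time(s)
  12 appears 1 time(s)
  17 appears 1 time(s)
  18 appears 1 time(s)
Maximum frequency is 5.
Only 1 reaches that frequency, so it is the mode.
Final answer: 1


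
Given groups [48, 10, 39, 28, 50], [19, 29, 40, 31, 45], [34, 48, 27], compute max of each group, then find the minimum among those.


Find max of each group:
  Group 1: [48, 10, 39, 28, 50] -> max = 50
  Group 2: [19, 29, 40, 31, 45] -> max = 45
  Group 3: [34, 48, 27] -> max = 48
Maxes: [50, 45, 48]
Minimum of maxes = 45
Final answer: 45


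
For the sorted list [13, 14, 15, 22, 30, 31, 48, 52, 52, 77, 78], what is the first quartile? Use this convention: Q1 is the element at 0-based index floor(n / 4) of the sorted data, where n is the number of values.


The list has n = 11 elements.
Q1 index = floor(11 / 4) = floor(2.75) = 2
Counting from index 0 in the sorted data, the element at index 2 is 15.
Final answer: 15


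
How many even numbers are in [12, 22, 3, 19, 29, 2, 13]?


Check each element:
  12 is even
  22 is even
  3 is odd
  19 is odd
  29 is odd
  2 is even
  13 is odd
Evens: [12, 22, 2]
Count of evens = 3
Final answer: 3


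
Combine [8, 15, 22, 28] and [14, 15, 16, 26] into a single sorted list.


List A: [8, 15, 22, 28]
List B: [14, 15, 16, 26]
Repeatedly compare the front elements and take the smaller:
  8 vs 14 -> take 8
  15 vs 14 -> take 14
  15 vs 15 -> take 15
  22 vs 15 -> take 15
  22 vs 16 -> take 16
  22 vs 26 -> take 22
  28 vs 26 -> take 26
  B is exhausted; append the rest of A: [28]
Final answer: [8, 14, 15, 15, 16, 22, 26, 28]


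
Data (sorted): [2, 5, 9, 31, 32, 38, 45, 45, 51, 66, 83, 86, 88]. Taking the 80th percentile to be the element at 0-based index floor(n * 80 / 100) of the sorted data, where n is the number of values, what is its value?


The dataset has n = 13 elements.
Index = floor(13 * 80 / 100) = floor(1040 / 100) = floor(10.4) = 10
Counting from index 0 in the sorted data, the element at index 10 is 83.
Final answer: 83


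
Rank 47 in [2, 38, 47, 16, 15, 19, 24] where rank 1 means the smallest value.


Sort ascending: [2, 15, 16, 19, 24, 38, 47]
Find 47 in the sorted list.
47 is at position 7 (1-indexed).
Final answer: 7


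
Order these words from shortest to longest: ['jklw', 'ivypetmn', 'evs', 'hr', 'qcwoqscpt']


Compute lengths:
  'jklw' has length 4
  'ivypetmn' has length 8
  'evs' has length 3
  'hr' has length 2
  'qcwoqscpt' has length 9
Lengths in increasing order: 2 < 3 < 4 < 8 < 9
Listing the words in that order gives the answer.
Final answer: ['hr', 'evs', 'jklw', 'ivypetmn', 'qcwoqscpt']


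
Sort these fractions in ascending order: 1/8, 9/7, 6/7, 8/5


Convert to decimal for comparison:
  1/8 = 0.125
  9/7 = 1.2857
  6/7 = 0.8571
  8/5 = 1.6
Decimals in increasing order: 0.125 < 0.8571 < 1.2857 < 1.6
Writing each back as its fraction gives the sorted order.
Final answer: 1/8, 6/7, 9/7, 8/5


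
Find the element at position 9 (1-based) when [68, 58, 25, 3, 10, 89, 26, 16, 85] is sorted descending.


Sort descending: [89, 85, 68, 58, 26, 25, 16, 10, 3]
The 9th element (1-indexed) is at index 8.
Value = 3
Final answer: 3


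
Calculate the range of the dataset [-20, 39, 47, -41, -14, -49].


Maximum value: 47
Minimum value: -49
Range = 47 - (-49) = 96
Final answer: 96


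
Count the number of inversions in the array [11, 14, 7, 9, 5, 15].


For each element, count the later elements that are smaller than it:
  11 (index 0): smaller elements after it = [7, 9, 5] -> 3
  14 (index 1): smaller elements after it = [7, 9, 5] -> 3
  7 (index 2): smaller elements after it = [5] -> 1
  9 (index 3): smaller elements after it = [5] -> 1
  5 (index 4): smaller elements after it = [] -> 0
Total inversions = 3 + 3 + 1 + 1 + 0 = 8
Final answer: 8


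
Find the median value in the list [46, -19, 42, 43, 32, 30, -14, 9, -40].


First, sort the list: [-40, -19, -14, 9, 30, 32, 42, 43, 46]
The list has 9 elements (odd count).
The middle index is 4 (0-based), and the element there is 30.
Final answer: 30


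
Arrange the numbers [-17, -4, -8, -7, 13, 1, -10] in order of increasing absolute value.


Compute absolute values:
  |-17| = 17
  |-4| = 4
  |-8| = 8
  |-7| = 7
  |13| = 13
  |1| = 1
  |-10| = 10
Absolute values in increasing order: 1 < 4 < 7 < 8 < 10 < 13 < 17
Listing the original numbers in that order gives the answer.
Final answer: [1, -4, -7, -8, -10, 13, -17]


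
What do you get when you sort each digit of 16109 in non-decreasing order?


The number 16109 has digits: 1, 6, 1, 0, 9
Sorted: 0, 1, 1, 6, 9
Joining the sorted digits gives the result.
Final answer: 01169


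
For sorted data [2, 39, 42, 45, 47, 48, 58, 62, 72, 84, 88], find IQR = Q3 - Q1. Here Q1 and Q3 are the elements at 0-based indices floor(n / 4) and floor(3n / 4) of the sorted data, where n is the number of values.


The data has n = 11 elements.
Q1 index = floor(11 / 4) = floor(2.75) = 2; Q3 index = floor(3 * 11 / 4) = floor(8.25) = 8
Q1 = element at index 2 = 42
Q3 = element at index 8 = 72
IQR = 72 - 42 = 30
Final answer: 30


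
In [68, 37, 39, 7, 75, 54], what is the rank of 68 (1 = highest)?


Sort descending: [75, 68, 54, 39, 37, 7]
Find 68 in the sorted list.
68 is at position 2.
Final answer: 2


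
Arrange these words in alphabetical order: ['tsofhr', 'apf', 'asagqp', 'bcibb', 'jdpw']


Compare strings character by character (the first differing letter decides):
  'apf' < 'asagqp' since 'p' < 's' at position 2
  'asagqp' < 'bcibb' since 'a' < 'b' at position 1
  'bcibb' < 'jdpw' since 'b' < 'j' at position 1
  'jdpw' < 'tsofhr' since 'j' < 't' at position 1
Chaining these comparisons gives the alphabetical order.
Final answer: ['apf', 'asagqp', 'bcibb', 'jdpw', 'tsofhr']


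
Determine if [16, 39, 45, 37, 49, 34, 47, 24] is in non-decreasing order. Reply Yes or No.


Check consecutive pairs:
  16 <= 39? True
  39 <= 45? True
  45 <= 37? False
  37 <= 49? True
  49 <= 34? False
  34 <= 47? True
  47 <= 24? False
3 consecutive pair(s) are out of order, so the list is not sorted.
Final answer: No


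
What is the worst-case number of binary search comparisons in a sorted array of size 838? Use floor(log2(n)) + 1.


Binary search halves the search space each step.
Maximum comparisons = floor(log2(838)) + 1
log2(838) = 9.7108
floor(log2(838)) = 9, so 9 + 1 = 10
Final answer: 10


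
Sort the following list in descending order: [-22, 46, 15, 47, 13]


Original list: [-22, 46, 15, 47, 13]
Repeatedly take the largest remaining element:
  Remaining [-22, 46, 15, 47, 13] -> largest is 47
  Remaining [-22, 46, 15, 13] -> largest is 46
  Remaining [-22, 15, 13] -> largest is 15
  Remaining [-22, 13] -> largest is 13
  Remaining [-22] -> largest is -22
Collecting the picks in order gives the descending list.
Final answer: [47, 46, 15, 13, -22]


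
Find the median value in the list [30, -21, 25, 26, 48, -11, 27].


First, sort the list: [-21, -11, 25, 26, 27, 30, 48]
The list has 7 elements (odd count).
The middle index is 3 (0-based), and the element there is 26.
Final answer: 26


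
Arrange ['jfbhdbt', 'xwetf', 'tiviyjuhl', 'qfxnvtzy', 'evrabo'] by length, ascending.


Compute lengths:
  'jfbhdbt' has length 7
  'xwetf' has length 5
  'tiviyjuhl' has length 9
  'qfxnvtzy' has length 8
  'evrabo' has length 6
Lengths in increasing order: 5 < 6 < 7 < 8 < 9
Listing the words in that order gives the answer.
Final answer: ['xwetf', 'evrabo', 'jfbhdbt', 'qfxnvtzy', 'tiviyjuhl']


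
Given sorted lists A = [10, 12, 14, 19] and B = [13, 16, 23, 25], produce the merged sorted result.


List A: [10, 12, 14, 19]
List B: [13, 16, 23, 25]
Repeatedly compare the front elements and take the smaller:
  10 vs 13 -> take 10
  12 vs 13 -> take 12
  14 vs 13 -> take 13
  14 vs 16 -> take 14
  19 vs 16 -> take 16
  19 vs 23 -> take 19
  A is exhausted; append the rest of B: [23, 25]
Final answer: [10, 12, 13, 14, 16, 19, 23, 25]


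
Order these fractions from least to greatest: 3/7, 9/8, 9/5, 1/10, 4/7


Convert to decimal for comparison:
  3/7 = 0.4286
  9/8 = 1.125
  9/5 = 1.8
  1/10 = 0.1
  4/7 = 0.5714
Decimals in increasing order: 0.1 < 0.4286 < 0.5714 < 1.125 < 1.8
Writing each back as its fraction gives the sorted order.
Final answer: 1/10, 3/7, 4/7, 9/8, 9/5


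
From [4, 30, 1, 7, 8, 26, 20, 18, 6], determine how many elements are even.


Check each element:
  4 is even
  30 is even
  1 is odd
  7 is odd
  8 is even
  26 is even
  20 is even
  18 is even
  6 is even
Evens: [4, 30, 8, 26, 20, 18, 6]
Count of evens = 7
Final answer: 7


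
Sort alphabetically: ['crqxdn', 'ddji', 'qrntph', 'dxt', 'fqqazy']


Compare strings character by character (the first differing letter decides):
  'crqxdn' < 'ddji' since 'c' < 'd' at position 1
  'ddji' < 'dxt' since 'd' < 'x' at position 2
  'dxt' < 'fqqazy' since 'd' < 'f' at position 1
  'fqqazy' < 'qrntph' since 'f' < 'q' at position 1
Chaining these comparisons gives the alphabetical order.
Final answer: ['crqxdn', 'ddji', 'dxt', 'fqqazy', 'qrntph']


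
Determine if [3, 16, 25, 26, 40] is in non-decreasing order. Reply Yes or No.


Check consecutive pairs:
  3 <= 16? True
  16 <= 25? True
  25 <= 26? True
  26 <= 40? True
Every consecutive pair is in order, so the list is non-decreasing.
Final answer: Yes


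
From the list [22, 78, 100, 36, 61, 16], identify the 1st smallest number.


Sort ascending: [16, 22, 36, 61, 78, 100]
The 1st element (1-indexed) is at index 0.
Value = 16
Final answer: 16


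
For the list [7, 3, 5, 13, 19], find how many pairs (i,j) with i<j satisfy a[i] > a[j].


For each element, count the later elements that are smaller than it:
  7 (index 0): smaller elements after it = [3, 5] -> 2
  3 (index 1): smaller elements after it = [] -> 0
  5 (index 2): smaller elements after it = [] -> 0
  13 (index 3): smaller elements after it = [] -> 0
Total inversions = 2 + 0 + 0 + 0 = 2
Final answer: 2


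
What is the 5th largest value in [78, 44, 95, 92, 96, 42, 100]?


Sort descending: [100, 96, 95, 92, 78, 44, 42]
The 5th element (1-indexed) is at index 4.
Value = 78
Final answer: 78


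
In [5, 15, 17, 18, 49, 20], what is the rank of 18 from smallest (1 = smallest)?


Sort ascending: [5, 15, 17, 18, 20, 49]
Find 18 in the sorted list.
18 is at position 4 (1-indexed).
Final answer: 4


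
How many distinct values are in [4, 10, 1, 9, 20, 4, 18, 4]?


List all unique values:
Distinct values: [1, 4, 9, 10, 18, 20]
Count = 6
Final answer: 6


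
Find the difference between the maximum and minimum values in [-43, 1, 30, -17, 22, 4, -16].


Maximum value: 30
Minimum value: -43
Range = 30 - (-43) = 73
Final answer: 73


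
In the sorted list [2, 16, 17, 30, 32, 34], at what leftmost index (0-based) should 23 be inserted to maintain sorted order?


List is sorted: [2, 16, 17, 30, 32, 34]
We need the leftmost position where 23 can be inserted, i.e. the first index whose element is >= 23 (or the end of the list if none is).
Binary search with low=0, high=6 (0-based indices):
  low=0, high=6, mid=3: a[3]=30 >= 23, so high = 3
  low=0, high=3, mid=1: a[1]=16 < 23, so low = 2
  low=2, high=3, mid=2: a[2]=17 < 23, so low = 3
Now low = high = 3, so the insertion index is 3.
Final answer: 3


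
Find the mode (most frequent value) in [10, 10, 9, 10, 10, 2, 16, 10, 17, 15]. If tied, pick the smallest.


Count the frequency of each value:
  2 appears 1 time(s)
  9 appears 1 time(s)
  10 appears 5 time(s)
  15 appears 1 time(s)
  16 appears 1 time(s)
  17 appears 1 time(s)
Maximum frequency is 5.
Only 10 reaches that frequency, so it is the mode.
Final answer: 10


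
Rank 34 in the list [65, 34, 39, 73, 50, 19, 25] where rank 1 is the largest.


Sort descending: [73, 65, 50, 39, 34, 25, 19]
Find 34 in the sorted list.
34 is at position 5.
Final answer: 5


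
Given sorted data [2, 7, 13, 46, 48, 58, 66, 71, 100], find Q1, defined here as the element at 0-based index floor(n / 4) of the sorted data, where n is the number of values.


The list has n = 9 elements.
Q1 index = floor(9 / 4) = floor(2.25) = 2
Counting from index 0 in the sorted data, the element at index 2 is 13.
Final answer: 13


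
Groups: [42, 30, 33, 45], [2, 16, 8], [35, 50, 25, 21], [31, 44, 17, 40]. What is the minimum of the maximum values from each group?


Find max of each group:
  Group 1: [42, 30, 33, 45] -> max = 45
  Group 2: [2, 16, 8] -> max = 16
  Group 3: [35, 50, 25, 21] -> max = 50
  Group 4: [31, 44, 17, 40] -> max = 44
Maxes: [45, 16, 50, 44]
Minimum of maxes = 16
Final answer: 16


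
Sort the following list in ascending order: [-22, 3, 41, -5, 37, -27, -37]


Original list: [-22, 3, 41, -5, 37, -27, -37]
Repeatedly take the smallest remaining element:
  Remaining [-22, 3, 41, -5, 37, -27, -37] -> smallest is -37
  Remaining [-22, 3, 41, -5, 37, -27] -> smallest is -27
  Remaining [-22, 3, 41, -5, 37] -> smallest is -22
  Remaining [3, 41, -5, 37] -> smallest is -5
  Remaining [3, 41, 37] -> smallest is 3
  Remaining [41, 37] -> smallest is 37
  Remaining [41] -> smallest is 41
Collecting the picks in order gives the sorted list.
Final answer: [-37, -27, -22, -5, 3, 37, 41]


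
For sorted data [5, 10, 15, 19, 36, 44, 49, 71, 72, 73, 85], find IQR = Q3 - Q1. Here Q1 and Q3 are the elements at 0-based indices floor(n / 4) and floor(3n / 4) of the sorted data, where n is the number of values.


The data has n = 11 elements.
Q1 index = floor(11 / 4) = floor(2.75) = 2; Q3 index = floor(3 * 11 / 4) = floor(8.25) = 8
Q1 = element at index 2 = 15
Q3 = element at index 8 = 72
IQR = 72 - 15 = 57
Final answer: 57
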